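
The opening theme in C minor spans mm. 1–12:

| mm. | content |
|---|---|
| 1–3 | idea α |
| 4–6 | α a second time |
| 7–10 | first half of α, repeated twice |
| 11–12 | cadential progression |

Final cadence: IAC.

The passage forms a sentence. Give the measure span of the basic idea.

measures 1–3

The presentation of a sentence is the basic idea (mm. 1–3) plus its repetition (mm. 4–6); the basic idea is therefore bars 1-3.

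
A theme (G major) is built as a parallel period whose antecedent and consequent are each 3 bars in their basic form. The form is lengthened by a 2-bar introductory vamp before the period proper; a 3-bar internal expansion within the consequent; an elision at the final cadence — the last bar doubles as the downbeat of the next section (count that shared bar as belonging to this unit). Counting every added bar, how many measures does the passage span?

Basic parallel period: 3 + 3 = 6 bars.
6 (basic form) + 2 (introduction) + 3 (internal expansion) = 11.
The elision shares a bar with the next section but does not change this unit's count.

11 measures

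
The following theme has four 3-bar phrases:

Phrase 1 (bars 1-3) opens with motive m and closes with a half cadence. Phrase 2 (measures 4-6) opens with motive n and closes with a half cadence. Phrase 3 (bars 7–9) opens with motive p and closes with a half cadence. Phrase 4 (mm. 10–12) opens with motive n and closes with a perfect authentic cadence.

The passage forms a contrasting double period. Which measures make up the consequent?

In a double period the four phrases pair into a large antecedent (phrases 1–2, ending half cadence) and a large consequent (phrases 3–4, ending perfect authentic cadence). The consequent spans bars 7–12.

measures 7–12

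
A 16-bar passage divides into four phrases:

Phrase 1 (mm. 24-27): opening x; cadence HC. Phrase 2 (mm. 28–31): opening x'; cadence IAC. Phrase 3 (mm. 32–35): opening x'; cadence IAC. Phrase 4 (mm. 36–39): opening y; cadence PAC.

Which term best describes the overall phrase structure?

Four phrases in two halves: the first half (measures 24–31) ends with an imperfect authentic cadence, the second (mm. 32-39) with a perfect authentic cadence — a large antecedent–consequent pair, i.e. a double period.
Phrase 3 begins with the same material as phrase 1, making it parallel.

parallel double period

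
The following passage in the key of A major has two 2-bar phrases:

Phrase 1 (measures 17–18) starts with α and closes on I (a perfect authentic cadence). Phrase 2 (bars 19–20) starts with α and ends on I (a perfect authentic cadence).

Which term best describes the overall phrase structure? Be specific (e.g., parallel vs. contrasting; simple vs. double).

repeated phrase

Both phrases have the same opening (α) and the same cadence (perfect authentic cadence): the second is a restatement, not a consequent, so this is a repeated phrase rather than a period.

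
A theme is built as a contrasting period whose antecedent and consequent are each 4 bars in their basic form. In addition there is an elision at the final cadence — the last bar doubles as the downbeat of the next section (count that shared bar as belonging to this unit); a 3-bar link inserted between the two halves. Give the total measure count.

11 measures

Basic contrasting period: 4 + 4 = 8 bars.
8 (basic form) + 3 (link) = 11.
The elision shares a bar with the next section but does not change this unit's count.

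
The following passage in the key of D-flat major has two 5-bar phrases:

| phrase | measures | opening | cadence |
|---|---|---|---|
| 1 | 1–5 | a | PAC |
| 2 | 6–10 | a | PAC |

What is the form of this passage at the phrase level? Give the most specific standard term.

repeated phrase

Both phrases have the same opening (a) and the same cadence (perfect authentic cadence): the second is a restatement, not a consequent, so this is a repeated phrase rather than a period.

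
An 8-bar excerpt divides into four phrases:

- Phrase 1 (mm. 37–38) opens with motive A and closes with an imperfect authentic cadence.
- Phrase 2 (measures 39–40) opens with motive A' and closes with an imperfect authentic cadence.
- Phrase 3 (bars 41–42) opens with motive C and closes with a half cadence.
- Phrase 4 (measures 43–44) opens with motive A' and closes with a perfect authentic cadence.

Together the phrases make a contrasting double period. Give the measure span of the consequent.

measures 41–44

In a double period the first pair of phrases (ending imperfect authentic cadence) is the large antecedent and the second pair (ending perfect authentic cadence) is the large consequent; the consequent is measures 41–44.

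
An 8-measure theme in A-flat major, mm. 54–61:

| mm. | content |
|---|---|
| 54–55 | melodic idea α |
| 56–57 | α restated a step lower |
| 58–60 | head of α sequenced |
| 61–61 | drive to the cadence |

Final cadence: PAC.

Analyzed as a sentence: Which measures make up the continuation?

After the presentation (bars 54-57), the continuation covers the fragmentation through the cadence: measures 58-61.

measures 58–61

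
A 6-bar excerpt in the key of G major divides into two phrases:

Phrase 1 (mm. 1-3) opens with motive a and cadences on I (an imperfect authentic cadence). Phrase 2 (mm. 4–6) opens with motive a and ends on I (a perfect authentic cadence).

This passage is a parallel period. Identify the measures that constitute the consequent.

measures 4–6

The antecedent is the phrase ending with the weaker cadence (imperfect authentic cadence, phrase 1) and the consequent the one ending more conclusively (perfect authentic cadence, phrase 2); the consequent is bars 4–6.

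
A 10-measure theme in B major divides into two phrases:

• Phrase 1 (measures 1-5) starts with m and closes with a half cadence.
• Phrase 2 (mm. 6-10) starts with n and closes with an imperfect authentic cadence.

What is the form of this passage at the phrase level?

Phrase 1 ends with a half cadence (weaker) and phrase 2 with an imperfect authentic cadence (stronger): antecedent + consequent = a period.
The two phrases open with different material (m / n), so the period is contrasting.

contrasting period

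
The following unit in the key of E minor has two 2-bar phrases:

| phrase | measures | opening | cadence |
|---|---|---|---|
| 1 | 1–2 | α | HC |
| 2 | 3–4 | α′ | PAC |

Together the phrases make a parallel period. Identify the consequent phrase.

phrase 2

The phrase ending with the weaker cadence (half cadence) is the antecedent; the one ending more conclusively (perfect authentic cadence) is the consequent. The consequent is phrase 2.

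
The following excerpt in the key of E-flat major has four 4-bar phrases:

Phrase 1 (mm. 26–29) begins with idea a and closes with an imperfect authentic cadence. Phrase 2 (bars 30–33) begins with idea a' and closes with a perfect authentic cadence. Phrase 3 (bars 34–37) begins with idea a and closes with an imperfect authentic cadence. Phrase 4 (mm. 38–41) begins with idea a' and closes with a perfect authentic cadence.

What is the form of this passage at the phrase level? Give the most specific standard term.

The cadence pattern IAC–PAC–IAC–PAC is weak–strong twice, and phrases 3–4 restate phrases 1–2: a period heard twice, not a double period (which would end weakly at phrase 2).

repeated period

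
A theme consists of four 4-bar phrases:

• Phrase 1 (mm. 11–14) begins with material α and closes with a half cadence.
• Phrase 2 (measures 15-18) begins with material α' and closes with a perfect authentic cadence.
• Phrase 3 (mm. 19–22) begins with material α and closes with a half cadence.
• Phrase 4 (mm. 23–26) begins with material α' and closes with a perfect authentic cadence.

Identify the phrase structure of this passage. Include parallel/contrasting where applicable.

repeated period

The cadence pattern HC–PAC–HC–PAC is weak–strong twice, and phrases 3–4 restate phrases 1–2: a period heard twice, not a double period (which would end weakly at phrase 2).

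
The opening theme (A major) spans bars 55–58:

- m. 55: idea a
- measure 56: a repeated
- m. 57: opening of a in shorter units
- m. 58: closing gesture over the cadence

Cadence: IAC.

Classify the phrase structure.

sentence

Basic idea (m. 55) + its repetition (bar 56) form the presentation; fragmentation and cadence (mm. 57–58) form the continuation — the 4-bar whole is a sentence.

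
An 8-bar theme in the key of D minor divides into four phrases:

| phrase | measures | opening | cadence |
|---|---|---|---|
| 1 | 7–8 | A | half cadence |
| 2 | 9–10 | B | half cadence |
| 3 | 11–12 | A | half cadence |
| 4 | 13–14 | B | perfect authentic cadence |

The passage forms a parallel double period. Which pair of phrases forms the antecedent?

In a double period the first pair of phrases (ending half cadence) is the large antecedent and the second pair (ending perfect authentic cadence) is the large consequent; the antecedent is phrases 1 and 2.

phrases 1 and 2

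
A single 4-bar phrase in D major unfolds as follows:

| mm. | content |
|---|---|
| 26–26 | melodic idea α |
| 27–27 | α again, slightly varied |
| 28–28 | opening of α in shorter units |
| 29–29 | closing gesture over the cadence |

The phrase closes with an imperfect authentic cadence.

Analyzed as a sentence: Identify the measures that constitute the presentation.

measures 26–27

The presentation of a sentence is the basic idea (measure 26) plus its repetition (measure 27); the presentation is therefore bars 26-27.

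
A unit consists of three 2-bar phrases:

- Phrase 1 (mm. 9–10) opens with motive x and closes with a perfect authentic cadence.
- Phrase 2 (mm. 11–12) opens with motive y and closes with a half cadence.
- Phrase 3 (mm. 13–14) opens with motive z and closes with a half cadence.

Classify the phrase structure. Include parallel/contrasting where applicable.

phrase group

The final phrase closes with a half cadence, which is not stronger than the preceding half cadence; the 3 phrases lack an overall antecedent–consequent design and so form a phrase group.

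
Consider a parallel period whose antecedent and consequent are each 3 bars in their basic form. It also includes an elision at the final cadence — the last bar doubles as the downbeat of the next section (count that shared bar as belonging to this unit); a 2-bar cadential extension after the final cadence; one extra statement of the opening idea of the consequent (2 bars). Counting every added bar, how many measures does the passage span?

Basic parallel period: 3 + 3 = 6 bars.
6 (basic form) + 2 (cadential extension) + 2 (extra statement) = 10.
The elision shares a bar with the next section but does not change this unit's count.

10 measures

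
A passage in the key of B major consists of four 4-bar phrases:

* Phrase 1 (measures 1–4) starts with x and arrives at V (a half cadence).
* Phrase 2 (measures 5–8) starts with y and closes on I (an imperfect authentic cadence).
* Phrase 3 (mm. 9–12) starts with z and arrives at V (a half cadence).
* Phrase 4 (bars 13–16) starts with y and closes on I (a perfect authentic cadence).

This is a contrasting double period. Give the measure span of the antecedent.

In a double period the first pair of phrases (ending imperfect authentic cadence) is the large antecedent and the second pair (ending perfect authentic cadence) is the large consequent; the antecedent is measures 1–8.

measures 1–8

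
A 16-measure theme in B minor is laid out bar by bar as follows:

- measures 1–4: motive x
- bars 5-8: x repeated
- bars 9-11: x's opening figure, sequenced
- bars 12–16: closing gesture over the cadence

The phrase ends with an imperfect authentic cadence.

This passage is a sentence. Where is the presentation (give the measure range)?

The presentation of a sentence is the basic idea (measures 1-4) plus its repetition (measures 5–8); the presentation is therefore mm. 1–8.

measures 1–8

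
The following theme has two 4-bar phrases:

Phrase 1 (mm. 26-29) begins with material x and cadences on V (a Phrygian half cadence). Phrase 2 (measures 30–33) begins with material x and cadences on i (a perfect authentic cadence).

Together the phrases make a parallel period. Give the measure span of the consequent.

The phrase ending with the weaker cadence (Phrygian half cadence) is the antecedent; the one ending more conclusively (perfect authentic cadence) is the consequent. The consequent is measures 30–33.

measures 30–33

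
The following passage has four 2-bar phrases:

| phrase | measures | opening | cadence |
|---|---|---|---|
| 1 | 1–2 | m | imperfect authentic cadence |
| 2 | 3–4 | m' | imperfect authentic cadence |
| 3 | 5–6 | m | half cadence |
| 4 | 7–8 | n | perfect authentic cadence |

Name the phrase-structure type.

parallel double period

Four phrases in two halves: the first half (mm. 1–4) ends with an imperfect authentic cadence, the second (mm. 5-8) with a perfect authentic cadence — a large antecedent–consequent pair, i.e. a double period.
Phrase 3 begins with the same material as phrase 1, making it parallel.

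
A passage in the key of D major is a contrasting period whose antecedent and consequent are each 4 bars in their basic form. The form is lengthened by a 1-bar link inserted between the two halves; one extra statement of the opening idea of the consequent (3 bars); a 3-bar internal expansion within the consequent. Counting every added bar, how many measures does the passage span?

15 measures

Basic contrasting period: 4 + 4 = 8 bars.
8 (basic form) + 1 (link) + 3 (extra statement) + 3 (internal expansion) = 15.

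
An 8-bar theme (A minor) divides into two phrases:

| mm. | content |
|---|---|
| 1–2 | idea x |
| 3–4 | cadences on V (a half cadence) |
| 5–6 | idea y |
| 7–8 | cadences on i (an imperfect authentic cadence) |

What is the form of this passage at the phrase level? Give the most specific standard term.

contrasting period

Phrase 1 ends with a half cadence (weaker) and phrase 2 with an imperfect authentic cadence (stronger): antecedent + consequent = a period.
The two phrases open with different material (x / y), so the period is contrasting.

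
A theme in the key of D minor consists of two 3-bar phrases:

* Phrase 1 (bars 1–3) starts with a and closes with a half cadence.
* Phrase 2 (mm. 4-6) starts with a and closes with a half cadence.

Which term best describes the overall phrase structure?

Both phrases have the same opening (a) and the same cadence (half cadence): the second is a restatement, not a consequent, so this is a repeated phrase rather than a period.

repeated phrase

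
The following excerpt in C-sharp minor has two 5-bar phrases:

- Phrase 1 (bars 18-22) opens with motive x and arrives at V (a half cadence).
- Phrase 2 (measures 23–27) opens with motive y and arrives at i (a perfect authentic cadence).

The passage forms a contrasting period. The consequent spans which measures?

measures 23–27

The antecedent is the phrase ending with the weaker cadence (half cadence, phrase 1) and the consequent the one ending more conclusively (perfect authentic cadence, phrase 2); the consequent is mm. 23–27.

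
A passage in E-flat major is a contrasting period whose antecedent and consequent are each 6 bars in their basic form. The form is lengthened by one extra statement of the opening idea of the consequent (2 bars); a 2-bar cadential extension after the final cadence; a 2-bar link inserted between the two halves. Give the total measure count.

18 measures

Basic contrasting period: 6 + 6 = 12 bars.
12 (basic form) + 2 (extra statement) + 2 (cadential extension) + 2 (link) = 18.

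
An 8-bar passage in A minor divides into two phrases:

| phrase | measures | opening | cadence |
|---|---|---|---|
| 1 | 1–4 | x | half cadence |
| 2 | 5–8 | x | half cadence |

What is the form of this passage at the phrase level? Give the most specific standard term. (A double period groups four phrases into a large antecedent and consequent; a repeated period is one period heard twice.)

Both phrases have the same opening (x) and the same cadence (half cadence): the second is a restatement, not a consequent, so this is a repeated phrase rather than a period.

repeated phrase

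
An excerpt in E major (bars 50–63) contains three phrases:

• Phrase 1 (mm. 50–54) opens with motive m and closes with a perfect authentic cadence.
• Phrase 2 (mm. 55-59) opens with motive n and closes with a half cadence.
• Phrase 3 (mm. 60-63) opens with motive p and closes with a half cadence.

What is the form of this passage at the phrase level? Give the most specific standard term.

The final phrase closes with a half cadence, which is not stronger than the preceding half cadence; the 3 phrases lack an overall antecedent–consequent design and so form a phrase group.

phrase group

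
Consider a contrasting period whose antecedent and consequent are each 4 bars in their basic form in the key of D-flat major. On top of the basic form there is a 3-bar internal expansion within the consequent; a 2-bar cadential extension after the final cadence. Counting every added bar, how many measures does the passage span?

Basic contrasting period: 4 + 4 = 8 bars.
8 (basic form) + 3 (internal expansion) + 2 (cadential extension) = 13.

13 measures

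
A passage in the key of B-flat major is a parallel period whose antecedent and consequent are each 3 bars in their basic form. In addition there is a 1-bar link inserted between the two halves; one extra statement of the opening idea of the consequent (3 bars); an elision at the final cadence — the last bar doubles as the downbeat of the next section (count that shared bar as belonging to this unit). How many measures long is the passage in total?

Basic parallel period: 3 + 3 = 6 bars.
6 (basic form) + 1 (link) + 3 (extra statement) = 10.
The elision shares a bar with the next section but does not change this unit's count.

10 measures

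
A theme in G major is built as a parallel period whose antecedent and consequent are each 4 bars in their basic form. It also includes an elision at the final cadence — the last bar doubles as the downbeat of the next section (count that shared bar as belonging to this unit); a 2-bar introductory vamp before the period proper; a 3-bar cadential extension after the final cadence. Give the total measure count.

Basic parallel period: 4 + 4 = 8 bars.
8 (basic form) + 2 (introduction) + 3 (cadential extension) = 13.
The elision shares a bar with the next section but does not change this unit's count.

13 measures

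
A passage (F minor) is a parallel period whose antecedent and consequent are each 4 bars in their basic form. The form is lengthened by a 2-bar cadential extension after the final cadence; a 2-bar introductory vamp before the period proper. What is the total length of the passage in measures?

12 measures

Basic parallel period: 4 + 4 = 8 bars.
8 (basic form) + 2 (cadential extension) + 2 (introduction) = 12.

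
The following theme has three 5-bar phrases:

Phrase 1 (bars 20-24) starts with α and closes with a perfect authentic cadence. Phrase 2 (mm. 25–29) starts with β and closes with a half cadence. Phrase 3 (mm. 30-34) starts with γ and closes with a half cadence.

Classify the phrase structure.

phrase group

The final phrase closes with a half cadence, which is not stronger than the preceding half cadence; the 3 phrases lack an overall antecedent–consequent design and so form a phrase group.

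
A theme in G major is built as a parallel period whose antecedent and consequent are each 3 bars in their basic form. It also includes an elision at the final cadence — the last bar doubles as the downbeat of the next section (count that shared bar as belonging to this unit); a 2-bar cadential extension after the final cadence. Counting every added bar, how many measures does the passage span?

Basic parallel period: 3 + 3 = 6 bars.
6 (basic form) + 2 (cadential extension) = 8.
The elision shares a bar with the next section but does not change this unit's count.

8 measures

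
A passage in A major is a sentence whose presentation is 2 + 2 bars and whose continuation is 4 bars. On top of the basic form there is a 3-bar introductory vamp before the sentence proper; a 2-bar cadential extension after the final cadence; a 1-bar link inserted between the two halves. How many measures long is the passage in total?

14 measures

Basic sentence: 2 + 2 + 4 = 8 bars.
8 (basic form) + 3 (introduction) + 2 (cadential extension) + 1 (link) = 14.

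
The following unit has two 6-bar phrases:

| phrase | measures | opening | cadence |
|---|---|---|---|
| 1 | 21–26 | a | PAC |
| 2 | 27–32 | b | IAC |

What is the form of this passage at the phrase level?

phrase group

The second phrase closes with an imperfect authentic cadence, which is not stronger than the first phrase's perfect authentic cadence; without a weak→strong cadential pair there is no antecedent–consequent relationship, so this is a phrase group rather than a period.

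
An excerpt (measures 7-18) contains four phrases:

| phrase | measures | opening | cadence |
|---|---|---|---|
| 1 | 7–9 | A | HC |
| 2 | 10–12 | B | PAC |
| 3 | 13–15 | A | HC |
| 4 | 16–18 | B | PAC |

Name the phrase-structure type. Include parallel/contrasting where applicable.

The cadence pattern HC–PAC–HC–PAC is weak–strong twice, and phrases 3–4 restate phrases 1–2: a period heard twice, not a double period (which would end weakly at phrase 2).

repeated period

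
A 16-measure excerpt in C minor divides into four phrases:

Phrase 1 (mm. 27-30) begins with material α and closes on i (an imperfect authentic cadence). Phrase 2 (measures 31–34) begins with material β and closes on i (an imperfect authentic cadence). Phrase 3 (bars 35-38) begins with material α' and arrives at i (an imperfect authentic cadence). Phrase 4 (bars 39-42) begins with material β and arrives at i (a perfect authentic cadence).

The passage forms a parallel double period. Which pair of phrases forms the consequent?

phrases 3 and 4

In a double period the first pair of phrases (ending imperfect authentic cadence) is the large antecedent and the second pair (ending perfect authentic cadence) is the large consequent; the consequent is phrases 3 and 4.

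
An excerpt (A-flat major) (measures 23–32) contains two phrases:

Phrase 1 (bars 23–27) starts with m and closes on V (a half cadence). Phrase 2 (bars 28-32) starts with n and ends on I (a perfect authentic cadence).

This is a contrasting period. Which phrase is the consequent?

The phrase ending with the weaker cadence (half cadence) is the antecedent; the one ending more conclusively (perfect authentic cadence) is the consequent. The consequent is phrase 2.

phrase 2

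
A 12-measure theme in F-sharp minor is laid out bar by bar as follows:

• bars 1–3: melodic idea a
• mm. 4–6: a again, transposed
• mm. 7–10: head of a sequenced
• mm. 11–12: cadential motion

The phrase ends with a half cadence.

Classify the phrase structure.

sentence

Basic idea (mm. 1-3) + its repetition (measures 4-6) form the presentation; fragmentation and cadence (measures 7–12) form the continuation — the 12-bar whole is a sentence.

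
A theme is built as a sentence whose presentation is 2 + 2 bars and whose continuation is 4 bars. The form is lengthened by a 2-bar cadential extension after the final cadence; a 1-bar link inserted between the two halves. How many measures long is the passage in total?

11 measures

Basic sentence: 2 + 2 + 4 = 8 bars.
8 (basic form) + 2 (cadential extension) + 1 (link) = 11.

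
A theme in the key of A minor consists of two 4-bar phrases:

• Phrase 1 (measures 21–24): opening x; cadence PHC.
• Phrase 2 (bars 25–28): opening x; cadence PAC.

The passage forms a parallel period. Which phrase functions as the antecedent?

phrase 1

The phrase ending with the weaker cadence (Phrygian half cadence) is the antecedent; the one ending more conclusively (perfect authentic cadence) is the consequent. The antecedent is phrase 1.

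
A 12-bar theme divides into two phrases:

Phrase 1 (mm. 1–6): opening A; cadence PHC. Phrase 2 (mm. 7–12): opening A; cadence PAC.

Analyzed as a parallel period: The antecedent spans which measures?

The antecedent is the phrase ending with the weaker cadence (Phrygian half cadence, phrase 1) and the consequent the one ending more conclusively (perfect authentic cadence, phrase 2); the antecedent is bars 1–6.

measures 1–6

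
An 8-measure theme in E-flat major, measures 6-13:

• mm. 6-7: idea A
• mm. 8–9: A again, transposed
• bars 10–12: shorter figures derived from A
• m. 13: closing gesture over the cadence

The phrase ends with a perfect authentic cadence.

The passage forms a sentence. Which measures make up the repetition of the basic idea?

measures 8–9

The presentation of a sentence is the basic idea (bars 6–7) plus its repetition (mm. 8-9); the repetition of the basic idea is therefore mm. 8–9.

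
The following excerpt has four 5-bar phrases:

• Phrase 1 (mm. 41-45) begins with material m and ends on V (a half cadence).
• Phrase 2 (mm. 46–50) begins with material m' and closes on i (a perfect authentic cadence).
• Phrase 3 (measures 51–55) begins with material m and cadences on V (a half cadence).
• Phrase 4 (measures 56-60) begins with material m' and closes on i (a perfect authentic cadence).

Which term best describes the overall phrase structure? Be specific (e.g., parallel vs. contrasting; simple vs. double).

repeated period

The cadence pattern HC–PAC–HC–PAC is weak–strong twice, and phrases 3–4 restate phrases 1–2: a period heard twice, not a double period (which would end weakly at phrase 2).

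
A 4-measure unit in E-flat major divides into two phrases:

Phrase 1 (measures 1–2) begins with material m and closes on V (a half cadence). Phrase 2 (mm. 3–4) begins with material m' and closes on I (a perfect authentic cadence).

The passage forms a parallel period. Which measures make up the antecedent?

The antecedent is the phrase ending with the weaker cadence (half cadence, phrase 1) and the consequent the one ending more conclusively (perfect authentic cadence, phrase 2); the antecedent is bars 1-2.

measures 1–2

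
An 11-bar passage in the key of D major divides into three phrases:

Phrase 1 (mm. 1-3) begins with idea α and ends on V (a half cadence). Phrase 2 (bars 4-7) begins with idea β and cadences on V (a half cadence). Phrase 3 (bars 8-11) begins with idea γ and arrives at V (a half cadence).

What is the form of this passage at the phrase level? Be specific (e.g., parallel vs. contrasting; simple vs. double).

The final phrase closes with a half cadence, which is not stronger than the preceding half cadence; the 3 phrases lack an overall antecedent–consequent design and so form a phrase group.

phrase group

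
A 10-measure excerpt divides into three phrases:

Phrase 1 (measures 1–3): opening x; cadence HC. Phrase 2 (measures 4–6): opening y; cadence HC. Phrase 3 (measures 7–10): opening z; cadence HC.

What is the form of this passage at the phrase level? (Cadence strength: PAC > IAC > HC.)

The final phrase closes with a half cadence, which is not stronger than the preceding half cadence; the 3 phrases lack an overall antecedent–consequent design and so form a phrase group.

phrase group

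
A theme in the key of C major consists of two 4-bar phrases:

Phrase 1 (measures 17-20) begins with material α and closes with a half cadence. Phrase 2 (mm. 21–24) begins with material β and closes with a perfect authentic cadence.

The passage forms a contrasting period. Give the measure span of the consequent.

The antecedent is the phrase ending with the weaker cadence (half cadence, phrase 1) and the consequent the one ending more conclusively (perfect authentic cadence, phrase 2); the consequent is measures 21–24.

measures 21–24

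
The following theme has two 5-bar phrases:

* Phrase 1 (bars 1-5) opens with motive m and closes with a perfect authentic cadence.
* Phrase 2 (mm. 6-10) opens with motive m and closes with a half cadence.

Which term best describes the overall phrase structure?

The second phrase closes with a half cadence, which is not stronger than the first phrase's perfect authentic cadence; without a weak→strong cadential pair there is no antecedent–consequent relationship, so this is a phrase group rather than a period.

phrase group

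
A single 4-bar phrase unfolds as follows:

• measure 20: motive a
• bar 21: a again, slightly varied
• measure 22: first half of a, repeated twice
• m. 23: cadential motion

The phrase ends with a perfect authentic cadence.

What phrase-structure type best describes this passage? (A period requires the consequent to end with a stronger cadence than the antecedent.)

sentence

Basic idea (m. 20) + its repetition (measure 21) form the presentation; fragmentation and cadence (mm. 22–23) form the continuation — the 4-bar whole is a sentence.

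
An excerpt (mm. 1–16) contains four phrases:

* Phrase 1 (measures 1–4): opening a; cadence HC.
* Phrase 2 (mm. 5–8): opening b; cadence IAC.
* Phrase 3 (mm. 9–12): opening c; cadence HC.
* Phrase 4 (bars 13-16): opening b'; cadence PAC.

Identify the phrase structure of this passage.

contrasting double period

Four phrases in two halves: the first half (mm. 1–8) ends with an imperfect authentic cadence, the second (mm. 9–16) with a perfect authentic cadence — a large antecedent–consequent pair, i.e. a double period.
Phrase 3 begins with different material from phrase 1, making it contrasting.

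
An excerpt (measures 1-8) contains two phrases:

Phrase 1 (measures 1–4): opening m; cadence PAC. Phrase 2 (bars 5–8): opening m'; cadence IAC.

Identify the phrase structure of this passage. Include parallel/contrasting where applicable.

The second phrase closes with an imperfect authentic cadence, which is not stronger than the first phrase's perfect authentic cadence; without a weak→strong cadential pair there is no antecedent–consequent relationship, so this is a phrase group rather than a period.

phrase group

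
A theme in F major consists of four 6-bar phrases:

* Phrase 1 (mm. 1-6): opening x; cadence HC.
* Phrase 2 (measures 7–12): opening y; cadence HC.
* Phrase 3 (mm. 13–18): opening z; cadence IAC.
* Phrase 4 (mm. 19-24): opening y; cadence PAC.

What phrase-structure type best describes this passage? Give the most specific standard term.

Four phrases in two halves: the first half (mm. 1–12) ends with a half cadence, the second (bars 13–24) with a perfect authentic cadence — a large antecedent–consequent pair, i.e. a double period.
Phrase 3 begins with different material from phrase 1, making it contrasting.

contrasting double period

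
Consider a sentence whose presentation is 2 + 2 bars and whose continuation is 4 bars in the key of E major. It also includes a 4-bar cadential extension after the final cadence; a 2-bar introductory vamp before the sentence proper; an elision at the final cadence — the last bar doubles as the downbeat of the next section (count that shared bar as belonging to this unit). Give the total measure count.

Basic sentence: 2 + 2 + 4 = 8 bars.
8 (basic form) + 4 (cadential extension) + 2 (introduction) = 14.
The elision shares a bar with the next section but does not change this unit's count.

14 measures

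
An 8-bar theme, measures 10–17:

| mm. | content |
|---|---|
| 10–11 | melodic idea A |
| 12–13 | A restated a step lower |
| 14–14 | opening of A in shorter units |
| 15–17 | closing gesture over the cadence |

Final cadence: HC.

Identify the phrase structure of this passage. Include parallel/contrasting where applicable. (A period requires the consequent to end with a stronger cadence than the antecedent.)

Basic idea (bars 10-11) + its repetition (mm. 12–13) form the presentation; fragmentation and cadence (mm. 14–17) form the continuation — the 8-bar whole is a sentence.

sentence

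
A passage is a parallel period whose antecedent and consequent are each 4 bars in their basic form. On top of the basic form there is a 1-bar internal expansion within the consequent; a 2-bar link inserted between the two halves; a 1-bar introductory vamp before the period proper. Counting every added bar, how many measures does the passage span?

Basic parallel period: 4 + 4 = 8 bars.
8 (basic form) + 1 (internal expansion) + 2 (link) + 1 (introduction) = 12.

12 measures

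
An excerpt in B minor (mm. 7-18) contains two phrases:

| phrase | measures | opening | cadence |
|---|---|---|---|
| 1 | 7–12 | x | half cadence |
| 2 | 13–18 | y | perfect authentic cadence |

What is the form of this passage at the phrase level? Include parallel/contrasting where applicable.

contrasting period

Phrase 1 ends with a half cadence (weaker) and phrase 2 with a perfect authentic cadence (stronger): antecedent + consequent = a period.
The two phrases open with different material (x / y), so the period is contrasting.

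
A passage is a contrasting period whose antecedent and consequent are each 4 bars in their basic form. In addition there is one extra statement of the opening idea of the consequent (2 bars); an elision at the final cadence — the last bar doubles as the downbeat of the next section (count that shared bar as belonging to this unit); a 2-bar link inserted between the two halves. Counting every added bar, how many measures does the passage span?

Basic contrasting period: 4 + 4 = 8 bars.
8 (basic form) + 2 (extra statement) + 2 (link) = 12.
The elision shares a bar with the next section but does not change this unit's count.

12 measures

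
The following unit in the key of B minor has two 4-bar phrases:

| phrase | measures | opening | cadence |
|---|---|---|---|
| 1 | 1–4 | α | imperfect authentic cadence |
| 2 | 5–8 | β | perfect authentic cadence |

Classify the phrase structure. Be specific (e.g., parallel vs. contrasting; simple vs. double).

contrasting period

Phrase 1 ends with an imperfect authentic cadence (weaker) and phrase 2 with a perfect authentic cadence (stronger): antecedent + consequent = a period.
The two phrases open with different material (α / β), so the period is contrasting.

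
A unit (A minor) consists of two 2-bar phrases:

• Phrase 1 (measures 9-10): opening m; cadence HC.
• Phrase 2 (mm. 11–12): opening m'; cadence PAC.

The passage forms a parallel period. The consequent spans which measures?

measures 11–12

The antecedent is the phrase ending with the weaker cadence (half cadence, phrase 1) and the consequent the one ending more conclusively (perfect authentic cadence, phrase 2); the consequent is measures 11–12.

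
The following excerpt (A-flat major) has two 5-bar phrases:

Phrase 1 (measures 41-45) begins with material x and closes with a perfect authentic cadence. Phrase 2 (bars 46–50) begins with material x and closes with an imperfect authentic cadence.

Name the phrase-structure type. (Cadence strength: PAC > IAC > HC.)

The second phrase closes with an imperfect authentic cadence, which is not stronger than the first phrase's perfect authentic cadence; without a weak→strong cadential pair there is no antecedent–consequent relationship, so this is a phrase group rather than a period.

phrase group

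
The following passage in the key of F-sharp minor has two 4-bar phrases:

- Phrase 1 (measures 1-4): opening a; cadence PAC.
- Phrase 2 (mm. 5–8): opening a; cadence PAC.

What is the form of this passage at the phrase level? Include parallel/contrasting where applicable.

Both phrases have the same opening (a) and the same cadence (perfect authentic cadence): the second is a restatement, not a consequent, so this is a repeated phrase rather than a period.

repeated phrase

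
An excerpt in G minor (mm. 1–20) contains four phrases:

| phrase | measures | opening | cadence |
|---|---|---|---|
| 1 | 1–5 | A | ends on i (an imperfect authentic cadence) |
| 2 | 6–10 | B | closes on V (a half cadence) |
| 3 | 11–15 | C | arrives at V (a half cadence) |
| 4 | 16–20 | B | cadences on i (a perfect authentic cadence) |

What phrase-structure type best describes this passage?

contrasting double period

Four phrases in two halves: the first half (mm. 1–10) ends with a half cadence, the second (measures 11-20) with a perfect authentic cadence — a large antecedent–consequent pair, i.e. a double period.
Phrase 3 begins with different material from phrase 1, making it contrasting.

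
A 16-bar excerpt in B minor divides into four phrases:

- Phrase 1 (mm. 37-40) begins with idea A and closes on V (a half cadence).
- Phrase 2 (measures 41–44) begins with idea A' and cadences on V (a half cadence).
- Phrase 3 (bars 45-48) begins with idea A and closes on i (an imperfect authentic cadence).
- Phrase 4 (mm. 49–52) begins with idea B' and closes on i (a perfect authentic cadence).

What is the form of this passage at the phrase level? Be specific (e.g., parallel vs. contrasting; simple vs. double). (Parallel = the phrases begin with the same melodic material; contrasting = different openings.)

Four phrases in two halves: the first half (bars 37–44) ends with a half cadence, the second (bars 45-52) with a perfect authentic cadence — a large antecedent–consequent pair, i.e. a double period.
Phrase 3 begins with the same material as phrase 1, making it parallel.

parallel double period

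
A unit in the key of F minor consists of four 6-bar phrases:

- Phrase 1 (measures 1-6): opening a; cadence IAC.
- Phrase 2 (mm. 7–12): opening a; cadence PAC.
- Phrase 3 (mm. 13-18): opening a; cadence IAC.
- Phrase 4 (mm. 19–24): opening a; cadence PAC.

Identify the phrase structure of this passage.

repeated period

The cadence pattern IAC–PAC–IAC–PAC is weak–strong twice, and phrases 3–4 restate phrases 1–2: a period heard twice, not a double period (which would end weakly at phrase 2).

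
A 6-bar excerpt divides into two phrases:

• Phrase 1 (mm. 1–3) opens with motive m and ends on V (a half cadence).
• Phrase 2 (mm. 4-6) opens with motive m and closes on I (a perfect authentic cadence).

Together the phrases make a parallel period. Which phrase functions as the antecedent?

The phrase ending with the weaker cadence (half cadence) is the antecedent; the one ending more conclusively (perfect authentic cadence) is the consequent. The antecedent is phrase 1.

phrase 1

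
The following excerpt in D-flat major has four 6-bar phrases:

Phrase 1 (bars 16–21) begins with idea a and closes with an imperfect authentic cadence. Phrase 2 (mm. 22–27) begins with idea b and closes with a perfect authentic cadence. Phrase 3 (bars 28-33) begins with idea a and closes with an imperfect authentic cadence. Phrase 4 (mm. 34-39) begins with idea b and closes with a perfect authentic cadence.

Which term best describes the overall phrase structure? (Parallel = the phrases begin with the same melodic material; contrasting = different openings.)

The cadence pattern IAC–PAC–IAC–PAC is weak–strong twice, and phrases 3–4 restate phrases 1–2: a period heard twice, not a double period (which would end weakly at phrase 2).

repeated period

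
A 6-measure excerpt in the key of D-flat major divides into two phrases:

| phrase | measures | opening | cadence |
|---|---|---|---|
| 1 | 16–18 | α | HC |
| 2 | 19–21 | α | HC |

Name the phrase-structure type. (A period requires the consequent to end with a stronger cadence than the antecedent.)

repeated phrase

Both phrases have the same opening (α) and the same cadence (half cadence): the second is a restatement, not a consequent, so this is a repeated phrase rather than a period.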